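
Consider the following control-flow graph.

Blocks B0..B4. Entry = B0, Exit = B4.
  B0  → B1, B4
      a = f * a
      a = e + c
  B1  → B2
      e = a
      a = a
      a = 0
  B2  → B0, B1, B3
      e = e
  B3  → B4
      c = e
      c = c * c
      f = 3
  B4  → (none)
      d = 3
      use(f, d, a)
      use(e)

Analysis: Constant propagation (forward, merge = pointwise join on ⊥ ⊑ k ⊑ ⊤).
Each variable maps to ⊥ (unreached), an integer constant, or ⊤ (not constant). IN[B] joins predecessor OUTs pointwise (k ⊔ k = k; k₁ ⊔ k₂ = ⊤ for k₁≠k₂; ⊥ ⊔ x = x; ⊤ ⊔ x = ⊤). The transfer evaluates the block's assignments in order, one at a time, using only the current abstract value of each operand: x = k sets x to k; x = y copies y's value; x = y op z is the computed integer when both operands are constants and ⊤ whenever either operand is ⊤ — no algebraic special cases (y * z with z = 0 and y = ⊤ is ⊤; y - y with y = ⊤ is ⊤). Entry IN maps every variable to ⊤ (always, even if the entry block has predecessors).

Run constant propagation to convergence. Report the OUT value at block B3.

Per-block solution:
  B0: | IN=(all ⊤) | OUT=(all ⊤)
  B1: | IN=(all ⊤) | OUT={a:0; rest ⊤}
  B2: | IN={a:0; rest ⊤} | OUT={a:0; rest ⊤}
  B3: | IN={a:0; rest ⊤} | OUT={a:0, f:3; rest ⊤}
  B4: | IN=(all ⊤) | OUT={d:3; rest ⊤}

Merge at B3: IN[B3] = OUT[B2] = {a: 0, b: ⊤, c: ⊤, d: ⊤, e: ⊤, f: ⊤}
Applying B3's transfer function to that IN value gives OUT[B3] (row B3 above).

Answer: {a: 0, b: ⊤, c: ⊤, d: ⊤, e: ⊤, f: 3}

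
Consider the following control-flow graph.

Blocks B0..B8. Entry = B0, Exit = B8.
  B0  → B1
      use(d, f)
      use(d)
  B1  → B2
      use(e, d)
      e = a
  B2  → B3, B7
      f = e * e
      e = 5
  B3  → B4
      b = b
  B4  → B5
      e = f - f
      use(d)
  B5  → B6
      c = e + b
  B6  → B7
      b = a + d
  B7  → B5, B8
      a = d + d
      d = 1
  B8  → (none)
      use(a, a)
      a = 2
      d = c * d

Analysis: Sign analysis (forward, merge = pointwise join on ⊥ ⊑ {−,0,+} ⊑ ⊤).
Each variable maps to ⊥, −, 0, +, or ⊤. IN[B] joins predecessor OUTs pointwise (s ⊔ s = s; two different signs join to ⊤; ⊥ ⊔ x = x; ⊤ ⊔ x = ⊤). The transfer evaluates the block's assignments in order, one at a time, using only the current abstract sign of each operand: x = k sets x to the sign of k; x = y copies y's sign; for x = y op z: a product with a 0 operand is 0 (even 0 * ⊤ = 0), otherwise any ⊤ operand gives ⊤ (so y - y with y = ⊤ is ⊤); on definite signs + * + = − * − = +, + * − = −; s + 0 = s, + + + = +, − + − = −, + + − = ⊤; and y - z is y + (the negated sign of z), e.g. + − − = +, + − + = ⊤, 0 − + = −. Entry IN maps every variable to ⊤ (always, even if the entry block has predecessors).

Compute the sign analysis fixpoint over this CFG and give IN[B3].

Answer: {a: ⊤, b: ⊤, c: ⊤, d: ⊤, e: +, f: ⊤}

Derivation:
Fixpoint table:
  B0: | IN=(all ⊤) | OUT=(all ⊤)
  B1: | IN=(all ⊤) | OUT=(all ⊤)
  B2: | IN=(all ⊤) | OUT={e:+; rest ⊤}
  B3: | IN={e:+; rest ⊤} | OUT={e:+; rest ⊤}
  B4: | IN={e:+; rest ⊤} | OUT=(all ⊤)
  B5: | IN=(all ⊤) | OUT=(all ⊤)
  B6: | IN=(all ⊤) | OUT=(all ⊤)
  B7: | IN=(all ⊤) | OUT={d:+; rest ⊤}
  B8: | IN={d:+; rest ⊤} | OUT={a:+; rest ⊤}

Merge at B3: IN[B3] = OUT[B2] = {a: ⊤, b: ⊤, c: ⊤, d: ⊤, e: +, f: ⊤}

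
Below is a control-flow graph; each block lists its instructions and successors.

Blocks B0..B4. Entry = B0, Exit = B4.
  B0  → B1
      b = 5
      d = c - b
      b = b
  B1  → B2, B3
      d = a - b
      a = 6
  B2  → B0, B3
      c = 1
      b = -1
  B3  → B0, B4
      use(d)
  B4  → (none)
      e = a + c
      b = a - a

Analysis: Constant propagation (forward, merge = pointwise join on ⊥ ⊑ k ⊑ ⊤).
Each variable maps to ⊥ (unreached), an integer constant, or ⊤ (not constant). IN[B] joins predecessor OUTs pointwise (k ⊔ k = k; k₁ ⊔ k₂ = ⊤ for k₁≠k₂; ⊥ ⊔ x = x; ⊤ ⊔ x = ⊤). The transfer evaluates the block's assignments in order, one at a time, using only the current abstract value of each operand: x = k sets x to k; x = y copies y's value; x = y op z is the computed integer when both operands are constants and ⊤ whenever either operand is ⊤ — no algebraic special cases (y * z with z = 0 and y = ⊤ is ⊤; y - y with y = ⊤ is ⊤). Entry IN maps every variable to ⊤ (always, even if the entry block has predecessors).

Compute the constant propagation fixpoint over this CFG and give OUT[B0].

Answer: {a: ⊤, b: 5, c: ⊤, d: ⊤, e: ⊤, f: ⊤}

Working:
Converged values:
  B0:  IN=(all ⊤)  OUT={b:5; rest ⊤}
  B1:  IN={b:5; rest ⊤}  OUT={a:6, b:5; rest ⊤}
  B2:  IN={a:6, b:5; rest ⊤}  OUT={a:6, b:-1, c:1; rest ⊤}
  B3:  IN={a:6; rest ⊤}  OUT={a:6; rest ⊤}
  B4:  IN={a:6; rest ⊤}  OUT={a:6, b:0; rest ⊤}

Merge at B0 (entry node, so the boundary value (all ⊤) is joined with the incoming edge(s)): IN[B0] = (all ⊤) ⊔ OUT[B2] ⊔ OUT[B3] = {a: ⊤, b: ⊤, c: ⊤, d: ⊤, e: ⊤, f: ⊤}
Applying B0's transfer function to that IN value gives OUT[B0] (row B0 above).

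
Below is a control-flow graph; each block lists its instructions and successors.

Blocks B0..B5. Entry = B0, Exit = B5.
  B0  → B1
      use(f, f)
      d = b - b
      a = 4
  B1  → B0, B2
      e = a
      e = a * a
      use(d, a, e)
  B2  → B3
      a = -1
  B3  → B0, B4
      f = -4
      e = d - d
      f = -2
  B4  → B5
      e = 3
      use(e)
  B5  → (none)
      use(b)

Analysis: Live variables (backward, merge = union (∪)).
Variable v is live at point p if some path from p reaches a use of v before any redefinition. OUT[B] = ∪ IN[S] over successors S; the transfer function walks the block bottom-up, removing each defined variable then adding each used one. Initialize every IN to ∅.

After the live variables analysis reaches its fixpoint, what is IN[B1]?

Per-block solution:
  B0:   IN={b, f}   OUT={a, b, d, f}
  B1:   IN={a, b, d, f}   OUT={b, d, f}
  B2:   IN={b, d}   OUT={b, d}
  B3:   IN={b, d}   OUT={b, f}
  B4:   IN={b}   OUT={b}
  B5:   IN={b}   OUT={}

Merge at B1: OUT[B1] = IN[B0] ⊔ IN[B2] = {b, d, f}
Applying B1's transfer function to that OUT value gives IN[B1] (row B1 above).

Answer: {a, b, d, f}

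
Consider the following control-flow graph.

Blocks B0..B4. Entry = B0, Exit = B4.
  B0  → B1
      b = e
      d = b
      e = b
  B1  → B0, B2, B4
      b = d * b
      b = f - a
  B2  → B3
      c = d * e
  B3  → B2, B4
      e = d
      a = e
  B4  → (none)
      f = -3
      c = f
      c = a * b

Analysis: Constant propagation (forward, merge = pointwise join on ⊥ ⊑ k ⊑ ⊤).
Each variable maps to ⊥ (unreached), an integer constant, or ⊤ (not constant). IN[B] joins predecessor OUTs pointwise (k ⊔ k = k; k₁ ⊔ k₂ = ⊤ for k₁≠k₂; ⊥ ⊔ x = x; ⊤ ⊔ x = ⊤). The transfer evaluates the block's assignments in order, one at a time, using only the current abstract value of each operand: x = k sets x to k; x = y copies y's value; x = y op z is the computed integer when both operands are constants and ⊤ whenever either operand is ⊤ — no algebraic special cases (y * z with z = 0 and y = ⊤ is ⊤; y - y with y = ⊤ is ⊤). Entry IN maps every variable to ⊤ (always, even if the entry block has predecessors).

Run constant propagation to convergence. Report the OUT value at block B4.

Answer: {a: ⊤, b: ⊤, c: ⊤, d: ⊤, e: ⊤, f: -3}

Derivation:
Per-block solution:
  B0:   IN=(all ⊤)   OUT=(all ⊤)
  B1:   IN=(all ⊤)   OUT=(all ⊤)
  B2:   IN=(all ⊤)   OUT=(all ⊤)
  B3:   IN=(all ⊤)   OUT=(all ⊤)
  B4:   IN=(all ⊤)   OUT={f:-3; rest ⊤}

Merge at B4: IN[B4] = OUT[B1] ⊔ OUT[B3] = {a: ⊤, b: ⊤, c: ⊤, d: ⊤, e: ⊤, f: ⊤}
Applying B4's transfer function to that IN value gives OUT[B4] (row B4 above).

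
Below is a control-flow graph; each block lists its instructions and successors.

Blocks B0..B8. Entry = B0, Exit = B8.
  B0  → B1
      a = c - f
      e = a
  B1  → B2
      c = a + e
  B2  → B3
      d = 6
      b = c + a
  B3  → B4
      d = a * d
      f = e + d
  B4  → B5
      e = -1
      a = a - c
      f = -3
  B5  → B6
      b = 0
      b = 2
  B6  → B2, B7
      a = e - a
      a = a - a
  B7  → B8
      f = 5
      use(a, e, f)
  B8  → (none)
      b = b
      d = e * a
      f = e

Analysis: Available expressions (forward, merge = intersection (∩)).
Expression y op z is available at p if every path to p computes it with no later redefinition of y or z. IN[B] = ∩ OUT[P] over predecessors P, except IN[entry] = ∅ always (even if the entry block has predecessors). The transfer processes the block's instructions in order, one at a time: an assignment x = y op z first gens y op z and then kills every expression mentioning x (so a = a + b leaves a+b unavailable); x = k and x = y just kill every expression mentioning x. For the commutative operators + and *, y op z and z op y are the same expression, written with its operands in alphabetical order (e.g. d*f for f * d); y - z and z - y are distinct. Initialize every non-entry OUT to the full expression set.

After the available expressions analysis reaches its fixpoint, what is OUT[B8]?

Answer: {a*e}

Trace:
Fixpoint table:
  B0:   IN={}   OUT={c-f}
  B1:   IN={c-f}   OUT={a+e}
  B2:   IN={}   OUT={a+c}
  B3:   IN={a+c}   OUT={a+c, d+e}
  B4:   IN={a+c, d+e}   OUT={}
  B5:   IN={}   OUT={}
  B6:   IN={}   OUT={}
  B7:   IN={}   OUT={}
  B8:   IN={}   OUT={a*e}

Merge at B8: IN[B8] = OUT[B7] = {}
Applying B8's transfer function to that IN value gives OUT[B8] (row B8 above).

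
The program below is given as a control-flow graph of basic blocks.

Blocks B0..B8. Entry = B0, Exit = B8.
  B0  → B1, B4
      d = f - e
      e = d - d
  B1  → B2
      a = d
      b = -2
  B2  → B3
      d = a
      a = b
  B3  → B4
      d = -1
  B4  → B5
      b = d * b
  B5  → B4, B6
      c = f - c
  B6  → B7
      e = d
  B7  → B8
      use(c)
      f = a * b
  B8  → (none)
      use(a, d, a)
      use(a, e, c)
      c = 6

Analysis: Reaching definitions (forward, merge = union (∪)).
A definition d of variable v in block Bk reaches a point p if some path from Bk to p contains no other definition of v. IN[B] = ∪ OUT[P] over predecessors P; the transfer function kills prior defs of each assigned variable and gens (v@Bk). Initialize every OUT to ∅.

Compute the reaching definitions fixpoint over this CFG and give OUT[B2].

Answer: {a@B2, b@B1, d@B2, e@B0}

Working:
Fixpoint table:
  B0:   IN={}   OUT={d@B0, e@B0}
  B1:   IN={d@B0, e@B0}   OUT={a@B1, b@B1, d@B0, e@B0}
  B2:   IN={a@B1, b@B1, d@B0, e@B0}   OUT={a@B2, b@B1, d@B2, e@B0}
  B3:   IN={a@B2, b@B1, d@B2, e@B0}   OUT={a@B2, b@B1, d@B3, e@B0}
  B4:   IN={a@B2, b@B1, b@B4, c@B5, d@B0, d@B3, e@B0}   OUT={a@B2, b@B4, c@B5, d@B0, d@B3, e@B0}
  B5:   IN={a@B2, b@B4, c@B5, d@B0, d@B3, e@B0}   OUT={a@B2, b@B4, c@B5, d@B0, d@B3, e@B0}
  B6:   IN={a@B2, b@B4, c@B5, d@B0, d@B3, e@B0}   OUT={a@B2, b@B4, c@B5, d@B0, d@B3, e@B6}
  B7:   IN={a@B2, b@B4, c@B5, d@B0, d@B3, e@B6}   OUT={a@B2, b@B4, c@B5, d@B0, d@B3, e@B6, f@B7}
  B8:   IN={a@B2, b@B4, c@B5, d@B0, d@B3, e@B6, f@B7}   OUT={a@B2, b@B4, c@B8, d@B0, d@B3, e@B6, f@B7}

Merge at B2: IN[B2] = OUT[B1] = {a@B1, b@B1, d@B0, e@B0}
Applying B2's transfer function to that IN value gives OUT[B2] (row B2 above).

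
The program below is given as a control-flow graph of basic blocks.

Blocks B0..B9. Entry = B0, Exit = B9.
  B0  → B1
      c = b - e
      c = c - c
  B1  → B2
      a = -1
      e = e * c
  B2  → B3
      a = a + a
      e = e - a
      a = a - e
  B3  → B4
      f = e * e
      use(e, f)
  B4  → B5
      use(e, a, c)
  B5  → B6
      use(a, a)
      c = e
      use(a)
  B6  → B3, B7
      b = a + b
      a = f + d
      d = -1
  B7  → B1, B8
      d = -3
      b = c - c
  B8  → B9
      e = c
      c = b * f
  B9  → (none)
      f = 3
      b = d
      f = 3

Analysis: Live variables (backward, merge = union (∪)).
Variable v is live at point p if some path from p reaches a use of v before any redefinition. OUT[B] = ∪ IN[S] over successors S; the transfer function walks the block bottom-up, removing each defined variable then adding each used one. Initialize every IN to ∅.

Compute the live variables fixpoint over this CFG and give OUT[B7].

Per-block solution:
  B0:   IN={b, d, e}   OUT={b, c, d, e}
  B1:   IN={b, c, d, e}   OUT={a, b, c, d, e}
  B2:   IN={a, b, c, d, e}   OUT={a, b, c, d, e}
  B3:   IN={a, b, c, d, e}   OUT={a, b, c, d, e, f}
  B4:   IN={a, b, c, d, e, f}   OUT={a, b, d, e, f}
  B5:   IN={a, b, d, e, f}   OUT={a, b, c, d, e, f}
  B6:   IN={a, b, c, d, e, f}   OUT={a, b, c, d, e, f}
  B7:   IN={c, e, f}   OUT={b, c, d, e, f}
  B8:   IN={b, c, d, f}   OUT={d}
  B9:   IN={d}   OUT={}

Merge at B7: OUT[B7] = IN[B1] ⊔ IN[B8] = {b, c, d, e, f}

Answer: {b, c, d, e, f}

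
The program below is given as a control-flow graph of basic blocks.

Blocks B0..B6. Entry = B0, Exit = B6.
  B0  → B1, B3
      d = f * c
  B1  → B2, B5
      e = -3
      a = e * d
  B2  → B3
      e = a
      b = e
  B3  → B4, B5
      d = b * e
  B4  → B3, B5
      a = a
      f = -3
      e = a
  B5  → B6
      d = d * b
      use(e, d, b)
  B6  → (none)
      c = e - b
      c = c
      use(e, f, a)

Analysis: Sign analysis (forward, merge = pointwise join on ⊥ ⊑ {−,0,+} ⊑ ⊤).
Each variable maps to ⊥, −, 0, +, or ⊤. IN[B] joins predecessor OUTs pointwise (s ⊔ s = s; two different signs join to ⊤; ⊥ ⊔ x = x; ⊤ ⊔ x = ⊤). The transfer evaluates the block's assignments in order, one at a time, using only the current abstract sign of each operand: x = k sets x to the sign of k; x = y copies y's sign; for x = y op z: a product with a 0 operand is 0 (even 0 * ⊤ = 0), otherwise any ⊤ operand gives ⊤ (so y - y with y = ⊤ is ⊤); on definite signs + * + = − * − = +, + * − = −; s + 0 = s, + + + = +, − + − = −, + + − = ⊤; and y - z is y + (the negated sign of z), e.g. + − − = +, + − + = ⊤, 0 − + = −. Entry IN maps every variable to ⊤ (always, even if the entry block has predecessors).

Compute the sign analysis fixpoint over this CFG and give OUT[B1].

Converged values:
  B0:   IN=(all ⊤)   OUT=(all ⊤)
  B1:   IN=(all ⊤)   OUT={e:-; rest ⊤}
  B2:   IN={e:-; rest ⊤}   OUT=(all ⊤)
  B3:   IN=(all ⊤)   OUT=(all ⊤)
  B4:   IN=(all ⊤)   OUT={f:-; rest ⊤}
  B5:   IN=(all ⊤)   OUT=(all ⊤)
  B6:   IN=(all ⊤)   OUT=(all ⊤)

Merge at B1: IN[B1] = OUT[B0] = {a: ⊤, b: ⊤, c: ⊤, d: ⊤, e: ⊤, f: ⊤}
Applying B1's transfer function to that IN value gives OUT[B1] (row B1 above).

Answer: {a: ⊤, b: ⊤, c: ⊤, d: ⊤, e: -, f: ⊤}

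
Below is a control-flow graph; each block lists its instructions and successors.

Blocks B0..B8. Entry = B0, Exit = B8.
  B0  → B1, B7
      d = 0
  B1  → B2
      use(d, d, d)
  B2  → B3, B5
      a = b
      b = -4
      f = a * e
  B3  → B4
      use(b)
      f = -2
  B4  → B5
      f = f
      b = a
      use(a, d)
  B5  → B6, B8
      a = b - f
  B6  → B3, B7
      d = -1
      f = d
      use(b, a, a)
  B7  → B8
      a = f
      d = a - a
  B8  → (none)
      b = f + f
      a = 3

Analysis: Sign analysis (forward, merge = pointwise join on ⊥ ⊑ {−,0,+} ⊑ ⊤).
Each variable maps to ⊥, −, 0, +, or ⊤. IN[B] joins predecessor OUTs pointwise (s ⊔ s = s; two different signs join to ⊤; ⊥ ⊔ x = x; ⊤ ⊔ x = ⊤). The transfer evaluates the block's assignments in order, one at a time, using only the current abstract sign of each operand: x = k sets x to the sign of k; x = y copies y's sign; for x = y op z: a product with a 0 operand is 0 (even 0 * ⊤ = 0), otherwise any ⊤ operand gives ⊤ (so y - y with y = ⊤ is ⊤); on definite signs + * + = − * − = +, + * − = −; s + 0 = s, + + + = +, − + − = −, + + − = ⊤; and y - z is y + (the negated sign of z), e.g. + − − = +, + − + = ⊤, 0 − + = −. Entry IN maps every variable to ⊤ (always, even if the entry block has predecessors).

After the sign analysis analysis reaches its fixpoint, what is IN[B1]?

Fixpoint table:
  B0:  IN=(all ⊤)  OUT={d:0; rest ⊤}
  B1:  IN={d:0; rest ⊤}  OUT={d:0; rest ⊤}
  B2:  IN={d:0; rest ⊤}  OUT={b:-, d:0; rest ⊤}
  B3:  IN=(all ⊤)  OUT={f:-; rest ⊤}
  B4:  IN={f:-; rest ⊤}  OUT={f:-; rest ⊤}
  B5:  IN=(all ⊤)  OUT=(all ⊤)
  B6:  IN=(all ⊤)  OUT={d:-, f:-; rest ⊤}
  B7:  IN=(all ⊤)  OUT=(all ⊤)
  B8:  IN=(all ⊤)  OUT={a:+; rest ⊤}

Merge at B1: IN[B1] = OUT[B0] = {a: ⊤, b: ⊤, c: ⊤, d: 0, e: ⊤, f: ⊤}

Answer: {a: ⊤, b: ⊤, c: ⊤, d: 0, e: ⊤, f: ⊤}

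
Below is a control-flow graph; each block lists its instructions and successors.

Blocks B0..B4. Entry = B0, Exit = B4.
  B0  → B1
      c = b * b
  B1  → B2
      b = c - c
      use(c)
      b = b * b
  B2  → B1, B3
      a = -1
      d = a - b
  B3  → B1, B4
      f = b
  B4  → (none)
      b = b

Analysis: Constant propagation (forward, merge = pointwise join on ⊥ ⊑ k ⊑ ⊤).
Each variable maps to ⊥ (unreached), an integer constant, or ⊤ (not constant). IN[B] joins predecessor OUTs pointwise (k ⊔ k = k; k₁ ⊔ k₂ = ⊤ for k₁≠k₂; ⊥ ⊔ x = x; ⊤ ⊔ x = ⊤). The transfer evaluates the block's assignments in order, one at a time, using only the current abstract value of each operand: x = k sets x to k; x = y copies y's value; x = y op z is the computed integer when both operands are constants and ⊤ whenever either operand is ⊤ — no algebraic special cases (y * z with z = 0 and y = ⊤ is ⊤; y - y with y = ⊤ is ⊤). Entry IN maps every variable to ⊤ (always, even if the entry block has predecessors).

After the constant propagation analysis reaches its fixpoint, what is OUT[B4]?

Answer: {a: -1, b: ⊤, c: ⊤, d: ⊤, e: ⊤, f: ⊤}

Working:
Fixpoint table:
  B0: | IN=(all ⊤) | OUT=(all ⊤)
  B1: | IN=(all ⊤) | OUT=(all ⊤)
  B2: | IN=(all ⊤) | OUT={a:-1; rest ⊤}
  B3: | IN={a:-1; rest ⊤} | OUT={a:-1; rest ⊤}
  B4: | IN={a:-1; rest ⊤} | OUT={a:-1; rest ⊤}

Merge at B4: IN[B4] = OUT[B3] = {a: -1, b: ⊤, c: ⊤, d: ⊤, e: ⊤, f: ⊤}
Applying B4's transfer function to that IN value gives OUT[B4] (row B4 above).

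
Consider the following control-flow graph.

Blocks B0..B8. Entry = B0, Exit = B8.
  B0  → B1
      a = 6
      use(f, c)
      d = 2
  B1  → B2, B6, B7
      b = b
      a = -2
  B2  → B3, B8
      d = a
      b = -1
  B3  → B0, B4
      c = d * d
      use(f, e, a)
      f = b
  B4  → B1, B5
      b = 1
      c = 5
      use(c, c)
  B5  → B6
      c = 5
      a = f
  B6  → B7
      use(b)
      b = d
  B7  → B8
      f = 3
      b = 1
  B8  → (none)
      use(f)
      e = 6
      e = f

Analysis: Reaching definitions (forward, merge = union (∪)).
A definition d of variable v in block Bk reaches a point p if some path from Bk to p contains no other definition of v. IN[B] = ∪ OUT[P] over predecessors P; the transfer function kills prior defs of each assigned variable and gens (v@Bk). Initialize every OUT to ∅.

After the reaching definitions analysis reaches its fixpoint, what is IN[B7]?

Answer: {a@B1, a@B5, b@B1, b@B6, c@B3, c@B4, c@B5, d@B0, d@B2, f@B3}

Trace:
Fixpoint table:
  B0:  IN={a@B1, b@B2, c@B3, d@B2, f@B3}  OUT={a@B0, b@B2, c@B3, d@B0, f@B3}
  B1:  IN={a@B0, a@B1, b@B2, b@B4, c@B3, c@B4, d@B0, d@B2, f@B3}  OUT={a@B1, b@B1, c@B3, c@B4, d@B0, d@B2, f@B3}
  B2:  IN={a@B1, b@B1, c@B3, c@B4, d@B0, d@B2, f@B3}  OUT={a@B1, b@B2, c@B3, c@B4, d@B2, f@B3}
  B3:  IN={a@B1, b@B2, c@B3, c@B4, d@B2, f@B3}  OUT={a@B1, b@B2, c@B3, d@B2, f@B3}
  B4:  IN={a@B1, b@B2, c@B3, d@B2, f@B3}  OUT={a@B1, b@B4, c@B4, d@B2, f@B3}
  B5:  IN={a@B1, b@B4, c@B4, d@B2, f@B3}  OUT={a@B5, b@B4, c@B5, d@B2, f@B3}
  B6:  IN={a@B1, a@B5, b@B1, b@B4, c@B3, c@B4, c@B5, d@B0, d@B2, f@B3}  OUT={a@B1, a@B5, b@B6, c@B3, c@B4, c@B5, d@B0, d@B2, f@B3}
  B7:  IN={a@B1, a@B5, b@B1, b@B6, c@B3, c@B4, c@B5, d@B0, d@B2, f@B3}  OUT={a@B1, a@B5, b@B7, c@B3, c@B4, c@B5, d@B0, d@B2, f@B7}
  B8:  IN={a@B1, a@B5, b@B2, b@B7, c@B3, c@B4, c@B5, d@B0, d@B2, f@B3, f@B7}  OUT={a@B1, a@B5, b@B2, b@B7, c@B3, c@B4, c@B5, d@B0, d@B2, e@B8, f@B3, f@B7}

Merge at B7: IN[B7] = OUT[B1] ⊔ OUT[B6] = {a@B1, a@B5, b@B1, b@B6, c@B3, c@B4, c@B5, d@B0, d@B2, f@B3}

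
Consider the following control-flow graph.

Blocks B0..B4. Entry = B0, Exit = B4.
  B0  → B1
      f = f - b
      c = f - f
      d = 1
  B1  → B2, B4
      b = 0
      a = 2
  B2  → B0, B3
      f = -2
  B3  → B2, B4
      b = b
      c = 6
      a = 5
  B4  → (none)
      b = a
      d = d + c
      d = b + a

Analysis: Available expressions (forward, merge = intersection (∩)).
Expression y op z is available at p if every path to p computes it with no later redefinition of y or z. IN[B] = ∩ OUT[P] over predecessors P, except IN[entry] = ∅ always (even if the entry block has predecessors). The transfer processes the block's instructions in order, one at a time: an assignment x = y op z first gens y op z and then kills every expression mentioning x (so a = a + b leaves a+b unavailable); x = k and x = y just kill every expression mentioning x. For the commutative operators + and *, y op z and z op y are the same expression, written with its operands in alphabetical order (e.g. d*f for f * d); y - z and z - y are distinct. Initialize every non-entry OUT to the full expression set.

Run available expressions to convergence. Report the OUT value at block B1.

Answer: {f-f}

Derivation:
Converged values:
  B0: | IN={} | OUT={f-f}
  B1: | IN={f-f} | OUT={f-f}
  B2: | IN={} | OUT={}
  B3: | IN={} | OUT={}
  B4: | IN={} | OUT={a+b}

Merge at B1: IN[B1] = OUT[B0] = {f-f}
Applying B1's transfer function to that IN value gives OUT[B1] (row B1 above).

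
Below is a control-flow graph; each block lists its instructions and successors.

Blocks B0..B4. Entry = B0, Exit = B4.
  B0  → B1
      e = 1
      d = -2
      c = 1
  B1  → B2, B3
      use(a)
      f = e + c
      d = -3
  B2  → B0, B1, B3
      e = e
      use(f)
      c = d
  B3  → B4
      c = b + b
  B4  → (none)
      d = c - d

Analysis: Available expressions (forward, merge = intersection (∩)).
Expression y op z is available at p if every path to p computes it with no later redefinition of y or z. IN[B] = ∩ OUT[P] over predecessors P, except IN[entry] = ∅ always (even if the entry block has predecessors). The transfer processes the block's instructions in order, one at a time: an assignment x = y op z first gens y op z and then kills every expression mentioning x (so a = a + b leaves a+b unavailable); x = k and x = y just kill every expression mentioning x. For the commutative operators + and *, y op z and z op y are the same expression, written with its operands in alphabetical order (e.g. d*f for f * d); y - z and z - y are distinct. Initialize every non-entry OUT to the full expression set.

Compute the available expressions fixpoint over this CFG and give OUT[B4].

Per-block solution:
  B0:   IN={}   OUT={}
  B1:   IN={}   OUT={c+e}
  B2:   IN={c+e}   OUT={}
  B3:   IN={}   OUT={b+b}
  B4:   IN={b+b}   OUT={b+b}

Merge at B4: IN[B4] = OUT[B3] = {b+b}
Applying B4's transfer function to that IN value gives OUT[B4] (row B4 above).

Answer: {b+b}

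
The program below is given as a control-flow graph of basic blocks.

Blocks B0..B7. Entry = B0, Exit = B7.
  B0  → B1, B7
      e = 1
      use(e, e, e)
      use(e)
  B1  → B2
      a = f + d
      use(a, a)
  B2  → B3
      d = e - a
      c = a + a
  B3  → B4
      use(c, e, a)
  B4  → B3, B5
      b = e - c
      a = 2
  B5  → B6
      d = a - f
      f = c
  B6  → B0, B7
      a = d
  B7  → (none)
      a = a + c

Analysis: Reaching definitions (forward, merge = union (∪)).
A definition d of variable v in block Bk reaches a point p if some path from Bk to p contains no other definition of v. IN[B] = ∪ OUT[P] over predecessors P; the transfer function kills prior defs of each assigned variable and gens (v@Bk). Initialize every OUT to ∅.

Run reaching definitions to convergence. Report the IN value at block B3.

Answer: {a@B1, a@B4, b@B4, c@B2, d@B2, e@B0, f@B5}

Trace:
Fixpoint table:
  B0:   IN={a@B6, b@B4, c@B2, d@B5, e@B0, f@B5}   OUT={a@B6, b@B4, c@B2, d@B5, e@B0, f@B5}
  B1:   IN={a@B6, b@B4, c@B2, d@B5, e@B0, f@B5}   OUT={a@B1, b@B4, c@B2, d@B5, e@B0, f@B5}
  B2:   IN={a@B1, b@B4, c@B2, d@B5, e@B0, f@B5}   OUT={a@B1, b@B4, c@B2, d@B2, e@B0, f@B5}
  B3:   IN={a@B1, a@B4, b@B4, c@B2, d@B2, e@B0, f@B5}   OUT={a@B1, a@B4, b@B4, c@B2, d@B2, e@B0, f@B5}
  B4:   IN={a@B1, a@B4, b@B4, c@B2, d@B2, e@B0, f@B5}   OUT={a@B4, b@B4, c@B2, d@B2, e@B0, f@B5}
  B5:   IN={a@B4, b@B4, c@B2, d@B2, e@B0, f@B5}   OUT={a@B4, b@B4, c@B2, d@B5, e@B0, f@B5}
  B6:   IN={a@B4, b@B4, c@B2, d@B5, e@B0, f@B5}   OUT={a@B6, b@B4, c@B2, d@B5, e@B0, f@B5}
  B7:   IN={a@B6, b@B4, c@B2, d@B5, e@B0, f@B5}   OUT={a@B7, b@B4, c@B2, d@B5, e@B0, f@B5}

Merge at B3: IN[B3] = OUT[B2] ⊔ OUT[B4] = {a@B1, a@B4, b@B4, c@B2, d@B2, e@B0, f@B5}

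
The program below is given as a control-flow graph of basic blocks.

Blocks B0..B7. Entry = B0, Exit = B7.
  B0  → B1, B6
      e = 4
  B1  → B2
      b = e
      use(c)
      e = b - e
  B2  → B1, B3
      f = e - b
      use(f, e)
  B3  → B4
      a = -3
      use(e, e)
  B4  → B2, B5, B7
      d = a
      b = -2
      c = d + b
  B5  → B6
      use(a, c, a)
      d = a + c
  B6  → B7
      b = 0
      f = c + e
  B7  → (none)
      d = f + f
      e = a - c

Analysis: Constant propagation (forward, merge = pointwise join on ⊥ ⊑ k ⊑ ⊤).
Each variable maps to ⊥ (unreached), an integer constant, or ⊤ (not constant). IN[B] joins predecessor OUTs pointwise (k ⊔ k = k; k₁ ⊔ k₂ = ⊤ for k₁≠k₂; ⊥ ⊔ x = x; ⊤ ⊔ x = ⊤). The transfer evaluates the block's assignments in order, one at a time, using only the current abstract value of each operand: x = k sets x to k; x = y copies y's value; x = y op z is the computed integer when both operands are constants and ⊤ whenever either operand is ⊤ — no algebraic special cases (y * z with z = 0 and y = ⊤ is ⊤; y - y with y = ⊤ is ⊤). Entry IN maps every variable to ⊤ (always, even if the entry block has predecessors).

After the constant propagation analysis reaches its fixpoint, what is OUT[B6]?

Per-block solution:
  B0:  IN=(all ⊤)  OUT={e:4; rest ⊤}
  B1:  IN=(all ⊤)  OUT=(all ⊤)
  B2:  IN=(all ⊤)  OUT=(all ⊤)
  B3:  IN=(all ⊤)  OUT={a:-3; rest ⊤}
  B4:  IN={a:-3; rest ⊤}  OUT={a:-3, b:-2, c:-5, d:-3; rest ⊤}
  B5:  IN={a:-3, b:-2, c:-5, d:-3; rest ⊤}  OUT={a:-3, b:-2, c:-5, d:-8; rest ⊤}
  B6:  IN=(all ⊤)  OUT={b:0; rest ⊤}
  B7:  IN=(all ⊤)  OUT=(all ⊤)

Merge at B6: IN[B6] = OUT[B0] ⊔ OUT[B5] = {a: ⊤, b: ⊤, c: ⊤, d: ⊤, e: ⊤, f: ⊤}
Applying B6's transfer function to that IN value gives OUT[B6] (row B6 above).

Answer: {a: ⊤, b: 0, c: ⊤, d: ⊤, e: ⊤, f: ⊤}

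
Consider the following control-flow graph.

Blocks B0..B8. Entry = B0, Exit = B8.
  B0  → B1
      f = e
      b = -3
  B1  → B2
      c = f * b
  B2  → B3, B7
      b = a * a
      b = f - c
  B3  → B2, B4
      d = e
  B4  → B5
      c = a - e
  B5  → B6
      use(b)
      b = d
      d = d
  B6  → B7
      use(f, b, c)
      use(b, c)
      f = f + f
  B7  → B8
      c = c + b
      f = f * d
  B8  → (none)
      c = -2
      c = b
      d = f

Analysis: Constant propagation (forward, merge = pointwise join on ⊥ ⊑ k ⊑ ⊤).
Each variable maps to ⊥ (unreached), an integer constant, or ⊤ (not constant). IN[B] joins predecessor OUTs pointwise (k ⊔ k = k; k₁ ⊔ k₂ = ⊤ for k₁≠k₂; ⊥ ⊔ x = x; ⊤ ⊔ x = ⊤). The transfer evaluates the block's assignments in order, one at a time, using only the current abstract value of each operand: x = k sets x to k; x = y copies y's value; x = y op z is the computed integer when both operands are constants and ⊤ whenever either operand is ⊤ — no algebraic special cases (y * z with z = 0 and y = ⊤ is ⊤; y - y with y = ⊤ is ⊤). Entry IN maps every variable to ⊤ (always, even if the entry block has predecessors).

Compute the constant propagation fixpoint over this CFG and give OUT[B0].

Fixpoint table:
  B0:   IN=(all ⊤)   OUT={b:-3; rest ⊤}
  B1:   IN={b:-3; rest ⊤}   OUT={b:-3; rest ⊤}
  B2:   IN=(all ⊤)   OUT=(all ⊤)
  B3:   IN=(all ⊤)   OUT=(all ⊤)
  B4:   IN=(all ⊤)   OUT=(all ⊤)
  B5:   IN=(all ⊤)   OUT=(all ⊤)
  B6:   IN=(all ⊤)   OUT=(all ⊤)
  B7:   IN=(all ⊤)   OUT=(all ⊤)
  B8:   IN=(all ⊤)   OUT=(all ⊤)

B0 is the boundary node: IN[B0] = {a: ⊤, b: ⊤, c: ⊤, d: ⊤, e: ⊤, f: ⊤}
Applying B0's transfer function to that IN value gives OUT[B0] (row B0 above).

Answer: {a: ⊤, b: -3, c: ⊤, d: ⊤, e: ⊤, f: ⊤}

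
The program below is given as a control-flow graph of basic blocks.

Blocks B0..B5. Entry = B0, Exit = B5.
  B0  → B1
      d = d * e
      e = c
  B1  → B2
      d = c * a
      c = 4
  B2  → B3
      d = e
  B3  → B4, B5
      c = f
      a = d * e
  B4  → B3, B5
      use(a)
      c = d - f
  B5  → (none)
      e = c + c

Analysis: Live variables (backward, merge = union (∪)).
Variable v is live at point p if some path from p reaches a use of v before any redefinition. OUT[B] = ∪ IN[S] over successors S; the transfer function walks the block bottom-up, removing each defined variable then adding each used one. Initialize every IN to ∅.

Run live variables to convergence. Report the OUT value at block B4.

Fixpoint table:
  B0: | IN={a, c, d, e, f} | OUT={a, c, e, f}
  B1: | IN={a, c, e, f} | OUT={e, f}
  B2: | IN={e, f} | OUT={d, e, f}
  B3: | IN={d, e, f} | OUT={a, c, d, e, f}
  B4: | IN={a, d, e, f} | OUT={c, d, e, f}
  B5: | IN={c} | OUT={}

Merge at B4: OUT[B4] = IN[B3] ⊔ IN[B5] = {c, d, e, f}

Answer: {c, d, e, f}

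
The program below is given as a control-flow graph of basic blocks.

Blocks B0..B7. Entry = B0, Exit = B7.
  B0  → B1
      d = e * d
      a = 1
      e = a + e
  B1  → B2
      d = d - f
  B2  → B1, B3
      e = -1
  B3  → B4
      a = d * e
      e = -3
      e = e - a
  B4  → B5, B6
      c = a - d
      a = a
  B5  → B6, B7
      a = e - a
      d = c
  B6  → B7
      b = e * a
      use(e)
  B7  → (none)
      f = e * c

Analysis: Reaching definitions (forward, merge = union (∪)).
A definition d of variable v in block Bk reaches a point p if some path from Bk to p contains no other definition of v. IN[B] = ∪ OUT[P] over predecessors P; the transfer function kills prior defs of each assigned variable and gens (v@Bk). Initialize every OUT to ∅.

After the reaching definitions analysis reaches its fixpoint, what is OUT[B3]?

Fixpoint table:
  B0:   IN={}   OUT={a@B0, d@B0, e@B0}
  B1:   IN={a@B0, d@B0, d@B1, e@B0, e@B2}   OUT={a@B0, d@B1, e@B0, e@B2}
  B2:   IN={a@B0, d@B1, e@B0, e@B2}   OUT={a@B0, d@B1, e@B2}
  B3:   IN={a@B0, d@B1, e@B2}   OUT={a@B3, d@B1, e@B3}
  B4:   IN={a@B3, d@B1, e@B3}   OUT={a@B4, c@B4, d@B1, e@B3}
  B5:   IN={a@B4, c@B4, d@B1, e@B3}   OUT={a@B5, c@B4, d@B5, e@B3}
  B6:   IN={a@B4, a@B5, c@B4, d@B1, d@B5, e@B3}   OUT={a@B4, a@B5, b@B6, c@B4, d@B1, d@B5, e@B3}
  B7:   IN={a@B4, a@B5, b@B6, c@B4, d@B1, d@B5, e@B3}   OUT={a@B4, a@B5, b@B6, c@B4, d@B1, d@B5, e@B3, f@B7}

Merge at B3: IN[B3] = OUT[B2] = {a@B0, d@B1, e@B2}
Applying B3's transfer function to that IN value gives OUT[B3] (row B3 above).

Answer: {a@B3, d@B1, e@B3}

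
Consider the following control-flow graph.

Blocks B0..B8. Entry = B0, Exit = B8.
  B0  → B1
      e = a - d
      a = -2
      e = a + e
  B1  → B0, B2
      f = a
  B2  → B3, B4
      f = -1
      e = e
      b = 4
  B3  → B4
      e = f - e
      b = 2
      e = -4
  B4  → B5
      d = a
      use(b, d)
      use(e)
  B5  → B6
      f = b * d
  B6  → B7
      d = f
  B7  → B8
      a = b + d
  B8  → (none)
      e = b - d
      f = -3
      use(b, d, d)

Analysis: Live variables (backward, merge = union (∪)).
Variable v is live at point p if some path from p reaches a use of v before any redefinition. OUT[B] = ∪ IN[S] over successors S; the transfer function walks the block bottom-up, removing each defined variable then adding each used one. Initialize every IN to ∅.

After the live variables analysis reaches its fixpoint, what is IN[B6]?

Converged values:
  B0:  IN={a, d}  OUT={a, d, e}
  B1:  IN={a, d, e}  OUT={a, d, e}
  B2:  IN={a, e}  OUT={a, b, e, f}
  B3:  IN={a, e, f}  OUT={a, b, e}
  B4:  IN={a, b, e}  OUT={b, d}
  B5:  IN={b, d}  OUT={b, f}
  B6:  IN={b, f}  OUT={b, d}
  B7:  IN={b, d}  OUT={b, d}
  B8:  IN={b, d}  OUT={}

Merge at B6: OUT[B6] = IN[B7] = {b, d}
Applying B6's transfer function to that OUT value gives IN[B6] (row B6 above).

Answer: {b, f}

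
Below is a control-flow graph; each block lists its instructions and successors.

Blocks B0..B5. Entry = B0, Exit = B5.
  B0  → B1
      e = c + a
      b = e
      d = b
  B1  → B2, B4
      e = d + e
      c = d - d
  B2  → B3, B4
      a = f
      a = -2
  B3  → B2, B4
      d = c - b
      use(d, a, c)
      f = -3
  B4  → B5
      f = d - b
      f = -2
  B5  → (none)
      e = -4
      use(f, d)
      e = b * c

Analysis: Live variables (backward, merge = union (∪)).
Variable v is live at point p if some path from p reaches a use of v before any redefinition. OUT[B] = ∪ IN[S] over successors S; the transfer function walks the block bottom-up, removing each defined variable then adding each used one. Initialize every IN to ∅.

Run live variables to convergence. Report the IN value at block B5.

Fixpoint table:
  B0: | IN={a, c, f} | OUT={b, d, e, f}
  B1: | IN={b, d, e, f} | OUT={b, c, d, f}
  B2: | IN={b, c, d, f} | OUT={a, b, c, d}
  B3: | IN={a, b, c} | OUT={b, c, d, f}
  B4: | IN={b, c, d} | OUT={b, c, d, f}
  B5: | IN={b, c, d, f} | OUT={}

B5 is the boundary node: OUT[B5] = {}
Applying B5's transfer function to that OUT value gives IN[B5] (row B5 above).

Answer: {b, c, d, f}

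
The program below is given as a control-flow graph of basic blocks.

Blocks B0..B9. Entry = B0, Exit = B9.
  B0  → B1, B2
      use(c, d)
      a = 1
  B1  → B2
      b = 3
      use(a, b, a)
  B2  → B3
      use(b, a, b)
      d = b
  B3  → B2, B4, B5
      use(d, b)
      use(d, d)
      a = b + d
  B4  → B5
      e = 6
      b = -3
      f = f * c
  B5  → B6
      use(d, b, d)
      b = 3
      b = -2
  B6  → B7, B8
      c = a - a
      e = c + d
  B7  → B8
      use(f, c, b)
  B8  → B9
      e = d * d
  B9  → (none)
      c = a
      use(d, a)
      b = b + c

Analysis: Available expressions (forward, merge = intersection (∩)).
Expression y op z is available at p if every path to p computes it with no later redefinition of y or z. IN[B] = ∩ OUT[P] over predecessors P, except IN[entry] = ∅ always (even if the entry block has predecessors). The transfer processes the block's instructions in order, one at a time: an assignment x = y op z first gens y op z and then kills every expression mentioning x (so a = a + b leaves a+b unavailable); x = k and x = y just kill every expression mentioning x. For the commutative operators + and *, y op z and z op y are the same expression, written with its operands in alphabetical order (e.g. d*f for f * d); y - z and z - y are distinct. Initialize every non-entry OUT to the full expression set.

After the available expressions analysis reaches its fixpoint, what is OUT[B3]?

Answer: {b+d}

Derivation:
Converged values:
  B0:  IN={}  OUT={}
  B1:  IN={}  OUT={}
  B2:  IN={}  OUT={}
  B3:  IN={}  OUT={b+d}
  B4:  IN={b+d}  OUT={}
  B5:  IN={}  OUT={}
  B6:  IN={}  OUT={a-a, c+d}
  B7:  IN={a-a, c+d}  OUT={a-a, c+d}
  B8:  IN={a-a, c+d}  OUT={a-a, c+d, d*d}
  B9:  IN={a-a, c+d, d*d}  OUT={a-a, d*d}

Merge at B3: IN[B3] = OUT[B2] = {}
Applying B3's transfer function to that IN value gives OUT[B3] (row B3 above).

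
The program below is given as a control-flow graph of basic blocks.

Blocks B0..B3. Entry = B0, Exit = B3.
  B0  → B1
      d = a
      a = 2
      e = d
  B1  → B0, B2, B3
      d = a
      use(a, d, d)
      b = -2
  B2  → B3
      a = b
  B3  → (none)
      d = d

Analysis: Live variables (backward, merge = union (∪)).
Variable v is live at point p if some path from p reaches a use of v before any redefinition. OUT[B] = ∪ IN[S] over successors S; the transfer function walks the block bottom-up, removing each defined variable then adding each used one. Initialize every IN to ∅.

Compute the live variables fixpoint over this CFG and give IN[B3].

Fixpoint table:
  B0:   IN={a}   OUT={a}
  B1:   IN={a}   OUT={a, b, d}
  B2:   IN={b, d}   OUT={d}
  B3:   IN={d}   OUT={}

B3 is the boundary node: OUT[B3] = {}
Applying B3's transfer function to that OUT value gives IN[B3] (row B3 above).

Answer: {d}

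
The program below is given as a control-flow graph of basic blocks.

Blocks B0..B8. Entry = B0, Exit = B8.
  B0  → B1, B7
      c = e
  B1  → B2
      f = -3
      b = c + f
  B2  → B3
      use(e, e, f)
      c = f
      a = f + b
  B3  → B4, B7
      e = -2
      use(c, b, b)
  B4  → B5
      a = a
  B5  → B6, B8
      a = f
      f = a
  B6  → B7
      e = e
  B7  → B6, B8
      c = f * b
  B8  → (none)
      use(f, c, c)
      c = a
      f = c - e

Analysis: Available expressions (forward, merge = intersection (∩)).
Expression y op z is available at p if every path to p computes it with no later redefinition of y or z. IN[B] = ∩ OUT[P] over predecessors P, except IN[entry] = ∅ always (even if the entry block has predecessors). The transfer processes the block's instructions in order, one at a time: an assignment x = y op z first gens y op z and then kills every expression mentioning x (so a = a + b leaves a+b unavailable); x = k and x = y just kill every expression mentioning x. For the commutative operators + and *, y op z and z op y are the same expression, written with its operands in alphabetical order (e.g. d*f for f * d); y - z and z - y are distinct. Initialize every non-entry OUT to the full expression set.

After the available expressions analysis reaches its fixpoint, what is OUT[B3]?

Answer: {b+f}

Derivation:
Converged values:
  B0:   IN={}   OUT={}
  B1:   IN={}   OUT={c+f}
  B2:   IN={c+f}   OUT={b+f}
  B3:   IN={b+f}   OUT={b+f}
  B4:   IN={b+f}   OUT={b+f}
  B5:   IN={b+f}   OUT={}
  B6:   IN={}   OUT={}
  B7:   IN={}   OUT={b*f}
  B8:   IN={}   OUT={c-e}

Merge at B3: IN[B3] = OUT[B2] = {b+f}
Applying B3's transfer function to that IN value gives OUT[B3] (row B3 above).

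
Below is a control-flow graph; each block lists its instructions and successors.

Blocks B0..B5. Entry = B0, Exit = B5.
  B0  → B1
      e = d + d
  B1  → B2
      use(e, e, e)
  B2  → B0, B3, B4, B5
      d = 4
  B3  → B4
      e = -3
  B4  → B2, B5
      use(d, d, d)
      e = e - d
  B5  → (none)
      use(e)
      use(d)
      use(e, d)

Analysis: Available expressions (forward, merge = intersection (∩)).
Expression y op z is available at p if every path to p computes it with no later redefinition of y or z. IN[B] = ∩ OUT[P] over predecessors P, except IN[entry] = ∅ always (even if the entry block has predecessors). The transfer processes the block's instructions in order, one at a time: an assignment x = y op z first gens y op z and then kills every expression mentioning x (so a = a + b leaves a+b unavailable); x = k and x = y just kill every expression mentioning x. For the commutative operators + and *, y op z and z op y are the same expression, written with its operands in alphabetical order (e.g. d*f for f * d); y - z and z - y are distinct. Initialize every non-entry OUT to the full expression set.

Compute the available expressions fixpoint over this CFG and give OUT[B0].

Answer: {d+d}

Trace:
Per-block solution:
  B0:   IN={}   OUT={d+d}
  B1:   IN={d+d}   OUT={d+d}
  B2:   IN={}   OUT={}
  B3:   IN={}   OUT={}
  B4:   IN={}   OUT={}
  B5:   IN={}   OUT={}

Merge at B0 (entry node, so the boundary value {} is joined with the incoming edge(s)): IN[B0] = {} ∩ OUT[B2] = {}
Applying B0's transfer function to that IN value gives OUT[B0] (row B0 above).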